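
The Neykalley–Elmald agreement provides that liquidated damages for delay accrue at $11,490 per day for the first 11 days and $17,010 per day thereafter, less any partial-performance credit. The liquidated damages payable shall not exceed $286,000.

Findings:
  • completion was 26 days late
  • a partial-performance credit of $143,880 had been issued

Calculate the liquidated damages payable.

First 11 days: 11 × $11,490 = $126,390
Remaining days: (26 − 11) × $17,010 = $255,150
Accrued per-day damages: $126,390 + $255,150 = $381,540
Less partial-performance credit: $381,540 − $143,880 = $237,660
Cap at $286,000: $237,660 is within the cap, no reduction.

$237,660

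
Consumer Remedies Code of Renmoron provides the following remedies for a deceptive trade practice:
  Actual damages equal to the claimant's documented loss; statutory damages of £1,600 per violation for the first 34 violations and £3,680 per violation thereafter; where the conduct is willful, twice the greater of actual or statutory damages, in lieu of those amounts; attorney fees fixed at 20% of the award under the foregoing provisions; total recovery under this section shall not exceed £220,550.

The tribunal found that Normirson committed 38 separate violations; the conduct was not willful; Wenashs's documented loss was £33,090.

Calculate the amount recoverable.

£122,652

First 34 violations: 34 × £1,600 = £54,400
Remaining violations: (38 − 34) × £3,680 = £14,720
Statutory damages: £54,400 + £14,720 = £69,120
Conduct not willful: the in-lieu enhancement does not apply.
Actual plus statutory damages: £33,090 + £69,120 = £102,210
Attorney fees: 20% of £102,210 = £20,442
Total before cap: £102,210 + £20,442 = £122,652
Cap at £220,550: £122,652 is within the cap, no reduction.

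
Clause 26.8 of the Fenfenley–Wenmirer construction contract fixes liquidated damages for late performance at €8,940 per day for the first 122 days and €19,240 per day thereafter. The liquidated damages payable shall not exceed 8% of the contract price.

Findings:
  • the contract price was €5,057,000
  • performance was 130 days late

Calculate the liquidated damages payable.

€404,560

First 122 days: 122 × €8,940 = €1,090,680
Remaining days: (130 − 122) × €19,240 = €153,920
Accrued per-day damages: €1,090,680 + €153,920 = €1,244,600
Cap: 8% of €5,057,000 = €404,560
Cap at €404,560: €1,244,600 exceeds the cap → €404,560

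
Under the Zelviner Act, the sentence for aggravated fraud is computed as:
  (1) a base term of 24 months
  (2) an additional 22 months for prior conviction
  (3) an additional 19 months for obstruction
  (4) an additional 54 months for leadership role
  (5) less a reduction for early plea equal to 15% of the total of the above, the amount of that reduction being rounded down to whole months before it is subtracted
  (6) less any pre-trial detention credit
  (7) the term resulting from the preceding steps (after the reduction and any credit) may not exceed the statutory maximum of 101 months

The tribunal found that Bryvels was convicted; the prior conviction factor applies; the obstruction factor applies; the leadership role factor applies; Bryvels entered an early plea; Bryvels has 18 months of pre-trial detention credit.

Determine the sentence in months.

Sentence: 84 months

Prior conviction enhancement: +22 months
Obstruction enhancement: +19 months
Leadership role enhancement: +54 months
Adjusted term: 24 months + 22 months + 19 months + 54 months = 119 months
Early plea reduction: 15% of 119 months = 17 months (rounded down)
After reduction: 119 − 17 = 102 months
Less pre-trial detention credit: 102 months − 18 months = 84 months
Cap at 101 months: 84 months is within the cap, no reduction.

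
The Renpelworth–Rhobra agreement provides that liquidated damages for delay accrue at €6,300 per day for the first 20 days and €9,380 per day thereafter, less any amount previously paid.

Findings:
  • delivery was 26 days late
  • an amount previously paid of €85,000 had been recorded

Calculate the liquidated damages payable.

€97,280

First 20 days: 20 × €6,300 = €126,000
Remaining days: (26 − 20) × €9,380 = €56,280
Accrued per-day damages: €126,000 + €56,280 = €182,280
Less amount previously paid: €182,280 − €85,000 = €97,280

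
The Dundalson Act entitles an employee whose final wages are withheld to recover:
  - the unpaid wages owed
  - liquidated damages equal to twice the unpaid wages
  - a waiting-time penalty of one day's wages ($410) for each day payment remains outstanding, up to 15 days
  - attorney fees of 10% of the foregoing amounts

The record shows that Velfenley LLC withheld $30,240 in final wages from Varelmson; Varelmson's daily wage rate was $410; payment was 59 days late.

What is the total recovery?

Doubled: 2 × $30,240 = $60,480
Penalty days: min(59, 15) = 15
Waiting-time penalty: 15 × $410 = $6,150
Subtotal: $30,240 + $60,480 + $6,150 = $96,870
Attorney fees: 10% of $96,870 = $9,687
Total award: $96,870 + $9,687 = $106,557

$106,557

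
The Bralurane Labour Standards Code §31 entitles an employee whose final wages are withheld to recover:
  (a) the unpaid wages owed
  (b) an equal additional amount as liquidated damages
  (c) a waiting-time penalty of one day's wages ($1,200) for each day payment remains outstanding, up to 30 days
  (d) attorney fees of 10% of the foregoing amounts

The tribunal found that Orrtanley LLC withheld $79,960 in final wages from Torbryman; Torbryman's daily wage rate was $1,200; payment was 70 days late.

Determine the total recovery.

Liquidated damages (equal amount): $79,960
Penalty days: min(70, 30) = 30
Waiting-time penalty: 30 × $1,200 = $36,000
Subtotal: $79,960 + $79,960 + $36,000 = $195,920
Attorney fees: 10% of $195,920 = $19,592
Total award: $195,920 + $19,592 = $215,512

$215,512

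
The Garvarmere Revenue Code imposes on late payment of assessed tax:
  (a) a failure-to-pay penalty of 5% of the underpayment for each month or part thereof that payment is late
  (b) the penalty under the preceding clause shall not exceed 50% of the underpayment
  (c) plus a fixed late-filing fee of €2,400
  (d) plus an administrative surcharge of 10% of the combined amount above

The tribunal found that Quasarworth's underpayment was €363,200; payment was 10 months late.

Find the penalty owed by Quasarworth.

€202,400

Accrued rate: 5% × 10 = 50%, capped at 50% → 50%
Failure-to-pay penalty: 50% of €363,200 = €181,600
Penalty before surcharge: €181,600 + €2,400 = €184,000
Administrative surcharge: 10% of €184,000 = €18,400
Total penalty: €184,000 + €18,400 = €202,400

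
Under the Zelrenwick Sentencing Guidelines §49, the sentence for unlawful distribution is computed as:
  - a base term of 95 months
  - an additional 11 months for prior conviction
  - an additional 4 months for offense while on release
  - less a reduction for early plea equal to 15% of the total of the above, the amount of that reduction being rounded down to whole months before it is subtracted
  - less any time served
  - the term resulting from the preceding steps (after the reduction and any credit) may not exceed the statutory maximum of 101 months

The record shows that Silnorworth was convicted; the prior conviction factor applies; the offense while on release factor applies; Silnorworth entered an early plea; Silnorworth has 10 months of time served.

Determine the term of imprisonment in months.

Prior conviction enhancement: +11 months
Offense while on release enhancement: +4 months
Adjusted term: 95 months + 11 months + 4 months = 110 months
Early plea reduction: 15% of 110 months = 16 months (rounded down)
After reduction: 110 − 16 = 94 months
Less time served: 94 months − 10 months = 84 months
Cap at 101 months: 84 months is within the cap, no reduction.

84 months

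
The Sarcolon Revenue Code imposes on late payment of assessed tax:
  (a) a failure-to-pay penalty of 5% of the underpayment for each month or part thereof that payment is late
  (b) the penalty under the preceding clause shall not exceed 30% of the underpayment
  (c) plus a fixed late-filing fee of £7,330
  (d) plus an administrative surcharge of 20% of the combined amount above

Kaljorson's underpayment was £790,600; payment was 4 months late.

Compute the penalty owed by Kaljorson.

Accrued rate: 5% × 4 = 20%, capped at 30% → 20%
Failure-to-pay penalty: 20% of £790,600 = £158,120
Penalty before surcharge: £158,120 + £7,330 = £165,450
Administrative surcharge: 20% of £165,450 = £33,090
Total penalty: £165,450 + £33,090 = £198,540

£198,540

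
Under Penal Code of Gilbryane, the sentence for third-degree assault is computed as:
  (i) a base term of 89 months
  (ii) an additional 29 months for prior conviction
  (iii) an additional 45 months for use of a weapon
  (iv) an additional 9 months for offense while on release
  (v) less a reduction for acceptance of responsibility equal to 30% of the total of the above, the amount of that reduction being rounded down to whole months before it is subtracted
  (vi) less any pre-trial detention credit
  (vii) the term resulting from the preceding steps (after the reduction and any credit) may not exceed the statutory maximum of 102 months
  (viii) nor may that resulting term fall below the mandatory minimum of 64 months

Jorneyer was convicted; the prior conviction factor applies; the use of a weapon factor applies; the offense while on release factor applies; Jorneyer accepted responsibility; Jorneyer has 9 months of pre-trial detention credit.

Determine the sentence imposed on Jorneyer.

Prior conviction enhancement: +29 months
Use of a weapon enhancement: +45 months
Offense while on release enhancement: +9 months
Adjusted term: 89 months + 29 months + 45 months + 9 months = 172 months
Acceptance of responsibility reduction: 30% of 172 months = 51 months (rounded down)
After reduction: 172 − 51 = 121 months
Less pre-trial detention credit: 121 months − 9 months = 112 months
Cap at 102 months: 112 months exceeds the cap → 102 months
Minimum 64 months: 102 months meets the minimum, no increase.

102 months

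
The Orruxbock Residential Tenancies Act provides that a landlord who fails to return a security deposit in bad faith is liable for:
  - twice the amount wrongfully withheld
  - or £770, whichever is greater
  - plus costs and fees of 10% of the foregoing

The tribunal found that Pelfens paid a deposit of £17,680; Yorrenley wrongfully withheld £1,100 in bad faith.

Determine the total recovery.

Doubled: 2 × £1,100 = £2,200
Minimum £770: £2,200 meets the minimum, no increase.
Costs and fees: 10% of £2,200 = £220
Total recovery: £2,200 + £220 = £2,420

£2,420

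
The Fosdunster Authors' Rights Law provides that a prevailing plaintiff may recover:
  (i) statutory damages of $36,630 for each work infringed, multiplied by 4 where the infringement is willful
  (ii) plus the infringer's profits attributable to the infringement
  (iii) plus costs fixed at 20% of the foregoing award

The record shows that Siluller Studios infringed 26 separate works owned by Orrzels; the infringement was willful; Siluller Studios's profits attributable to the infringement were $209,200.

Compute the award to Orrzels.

$4,822,464

Statutory damages: 26 × $36,630 = $952,380
Multiplied by 4: 4 × $952,380 = $3,809,520
Combined award: $3,809,520 + $209,200 = $4,018,720
Costs: 20% of $4,018,720 = $803,744
Award plus costs: $4,018,720 + $803,744 = $4,822,464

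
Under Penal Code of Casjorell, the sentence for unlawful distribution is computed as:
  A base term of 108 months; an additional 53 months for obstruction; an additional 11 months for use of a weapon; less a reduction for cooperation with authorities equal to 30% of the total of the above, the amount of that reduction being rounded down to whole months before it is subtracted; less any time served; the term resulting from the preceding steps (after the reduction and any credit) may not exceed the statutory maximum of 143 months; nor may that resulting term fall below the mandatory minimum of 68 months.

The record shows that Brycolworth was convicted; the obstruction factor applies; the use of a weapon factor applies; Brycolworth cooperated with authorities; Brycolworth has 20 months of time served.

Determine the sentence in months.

101 months

Obstruction enhancement: +53 months
Use of a weapon enhancement: +11 months
Adjusted term: 108 months + 53 months + 11 months = 172 months
Cooperation with authorities reduction: 30% of 172 months = 51 months (rounded down)
After reduction: 172 − 51 = 121 months
Less time served: 121 months − 20 months = 101 months
Cap at 143 months: 101 months is within the cap, no reduction.
Minimum 68 months: 101 months meets the minimum, no increase.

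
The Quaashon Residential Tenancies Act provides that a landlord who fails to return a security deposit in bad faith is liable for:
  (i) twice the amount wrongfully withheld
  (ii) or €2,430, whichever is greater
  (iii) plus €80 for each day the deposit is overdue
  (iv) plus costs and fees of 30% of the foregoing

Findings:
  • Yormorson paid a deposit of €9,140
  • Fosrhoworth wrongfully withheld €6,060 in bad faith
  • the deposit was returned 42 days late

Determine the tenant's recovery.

Doubled: 2 × €6,060 = €12,120
Minimum €2,430: €12,120 meets the minimum, no increase.
Late-return penalty: 42 × €80 = €3,360
Damages plus late penalty: €12,120 + €3,360 = €15,480
Costs and fees: 30% of €15,480 = €4,644
Total recovery: €15,480 + €4,644 = €20,124

€20,124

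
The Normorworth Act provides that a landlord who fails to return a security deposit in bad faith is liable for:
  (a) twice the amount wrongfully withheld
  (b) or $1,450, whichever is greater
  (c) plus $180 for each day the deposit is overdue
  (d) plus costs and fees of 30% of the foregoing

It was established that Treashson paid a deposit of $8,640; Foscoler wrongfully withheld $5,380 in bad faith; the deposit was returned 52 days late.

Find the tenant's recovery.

Doubled: 2 × $5,380 = $10,760
Minimum $1,450: $10,760 meets the minimum, no increase.
Late-return penalty: 52 × $180 = $9,360
Damages plus late penalty: $10,760 + $9,360 = $20,120
Costs and fees: 30% of $20,120 = $6,036
Total recovery: $20,120 + $6,036 = $26,156

$26,156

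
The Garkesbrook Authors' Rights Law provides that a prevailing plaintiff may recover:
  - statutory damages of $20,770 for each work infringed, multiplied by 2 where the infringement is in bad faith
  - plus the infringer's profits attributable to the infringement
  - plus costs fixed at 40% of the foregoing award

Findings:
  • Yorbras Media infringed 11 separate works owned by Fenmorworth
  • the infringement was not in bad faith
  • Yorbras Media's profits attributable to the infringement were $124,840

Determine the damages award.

Statutory damages: 11 × $20,770 = $228,470
Infringement not in bad faith: no ×2 enhancement.
Combined award: $228,470 + $124,840 = $353,310
Costs: 40% of $353,310 = $141,324
Award plus costs: $353,310 + $141,324 = $494,634

$494,634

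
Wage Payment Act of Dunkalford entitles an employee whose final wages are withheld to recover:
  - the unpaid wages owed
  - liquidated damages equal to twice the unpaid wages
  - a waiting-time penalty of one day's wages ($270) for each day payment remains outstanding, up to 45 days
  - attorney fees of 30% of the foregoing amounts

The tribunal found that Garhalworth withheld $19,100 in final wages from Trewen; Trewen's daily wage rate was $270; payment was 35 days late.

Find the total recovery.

Doubled: 2 × $19,100 = $38,200
Penalty days: min(35, 45) = 35
Waiting-time penalty: 35 × $270 = $9,450
Subtotal: $19,100 + $38,200 + $9,450 = $66,750
Attorney fees: 30% of $66,750 = $20,025
Total award: $66,750 + $20,025 = $86,775

$86,775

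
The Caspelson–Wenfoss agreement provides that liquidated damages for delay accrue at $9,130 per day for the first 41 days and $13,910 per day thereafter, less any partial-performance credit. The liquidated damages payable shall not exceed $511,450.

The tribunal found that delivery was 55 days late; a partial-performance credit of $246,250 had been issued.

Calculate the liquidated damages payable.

$322,820

First 41 days: 41 × $9,130 = $374,330
Remaining days: (55 − 41) × $13,910 = $194,740
Accrued per-day damages: $374,330 + $194,740 = $569,070
Less partial-performance credit: $569,070 − $246,250 = $322,820
Cap at $511,450: $322,820 is within the cap, no reduction.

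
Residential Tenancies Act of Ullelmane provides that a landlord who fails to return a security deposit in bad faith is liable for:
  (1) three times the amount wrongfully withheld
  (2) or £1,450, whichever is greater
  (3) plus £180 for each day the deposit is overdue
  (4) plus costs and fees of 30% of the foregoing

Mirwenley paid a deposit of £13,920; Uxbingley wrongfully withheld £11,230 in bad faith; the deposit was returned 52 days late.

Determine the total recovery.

£55,965

Trebled: 3 × £11,230 = £33,690
Minimum £1,450: £33,690 meets the minimum, no increase.
Late-return penalty: 52 × £180 = £9,360
Damages plus late penalty: £33,690 + £9,360 = £43,050
Costs and fees: 30% of £43,050 = £12,915
Total recovery: £43,050 + £12,915 = £55,965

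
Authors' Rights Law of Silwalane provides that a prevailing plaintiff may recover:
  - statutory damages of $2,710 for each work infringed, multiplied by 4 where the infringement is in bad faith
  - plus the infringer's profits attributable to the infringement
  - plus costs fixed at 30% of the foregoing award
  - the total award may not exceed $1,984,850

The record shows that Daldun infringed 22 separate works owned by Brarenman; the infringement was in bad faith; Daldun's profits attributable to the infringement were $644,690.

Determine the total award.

Statutory damages: 22 × $2,710 = $59,620
Multiplied by 4: 4 × $59,620 = $238,480
Combined award: $238,480 + $644,690 = $883,170
Costs: 30% of $883,170 = $264,951
Award plus costs: $883,170 + $264,951 = $1,148,121
Cap at $1,984,850: $1,148,121 is within the cap, no reduction.

$1,148,121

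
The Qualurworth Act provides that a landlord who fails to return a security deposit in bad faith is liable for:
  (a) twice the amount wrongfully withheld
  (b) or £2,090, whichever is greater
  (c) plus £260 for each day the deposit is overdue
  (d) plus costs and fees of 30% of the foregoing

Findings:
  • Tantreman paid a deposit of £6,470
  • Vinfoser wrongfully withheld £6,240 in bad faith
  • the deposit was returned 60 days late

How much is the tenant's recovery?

Doubled: 2 × £6,240 = £12,480
Minimum £2,090: £12,480 meets the minimum, no increase.
Late-return penalty: 60 × £260 = £15,600
Damages plus late penalty: £12,480 + £15,600 = £28,080
Costs and fees: 30% of £28,080 = £8,424
Total recovery: £28,080 + £8,424 = £36,504

Recovery: £36,504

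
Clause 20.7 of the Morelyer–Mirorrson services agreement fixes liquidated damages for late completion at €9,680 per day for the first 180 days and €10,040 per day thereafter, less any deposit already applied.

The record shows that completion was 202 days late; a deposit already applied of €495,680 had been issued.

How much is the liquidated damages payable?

€1,467,600

First 180 days: 180 × €9,680 = €1,742,400
Remaining days: (202 − 180) × €10,040 = €220,880
Accrued per-day damages: €1,742,400 + €220,880 = €1,963,280
Less deposit already applied: €1,963,280 − €495,680 = €1,467,600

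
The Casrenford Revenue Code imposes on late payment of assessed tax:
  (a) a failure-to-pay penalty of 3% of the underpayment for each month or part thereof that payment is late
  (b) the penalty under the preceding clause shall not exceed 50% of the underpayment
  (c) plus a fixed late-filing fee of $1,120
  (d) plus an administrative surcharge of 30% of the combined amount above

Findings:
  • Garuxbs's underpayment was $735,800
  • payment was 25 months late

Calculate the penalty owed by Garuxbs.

$479,726

Accrued rate: 3% × 25 = 75%, capped at 50% → 50%
Failure-to-pay penalty: 50% of $735,800 = $367,900
Penalty before surcharge: $367,900 + $1,120 = $369,020
Administrative surcharge: 30% of $369,020 = $110,706
Total penalty: $369,020 + $110,706 = $479,726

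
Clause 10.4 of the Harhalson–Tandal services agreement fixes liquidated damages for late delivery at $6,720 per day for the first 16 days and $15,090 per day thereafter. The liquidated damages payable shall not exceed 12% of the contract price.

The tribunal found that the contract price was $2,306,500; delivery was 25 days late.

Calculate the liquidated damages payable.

$243,330

First 16 days: 16 × $6,720 = $107,520
Remaining days: (25 − 16) × $15,090 = $135,810
Accrued per-day damages: $107,520 + $135,810 = $243,330
Cap: 12% of $2,306,500 = $276,780
Cap at $276,780: $243,330 is within the cap, no reduction.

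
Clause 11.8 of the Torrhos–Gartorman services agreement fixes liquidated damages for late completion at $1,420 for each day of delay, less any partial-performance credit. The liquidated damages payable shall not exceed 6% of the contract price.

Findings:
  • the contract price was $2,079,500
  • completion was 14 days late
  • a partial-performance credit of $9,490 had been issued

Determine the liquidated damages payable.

Per-day damages: 14 × $1,420 = $19,880
Less partial-performance credit: $19,880 − $9,490 = $10,390
Cap: 6% of $2,079,500 = $124,770
Cap at $124,770: $10,390 is within the cap, no reduction.

Liquidated damages: $10,390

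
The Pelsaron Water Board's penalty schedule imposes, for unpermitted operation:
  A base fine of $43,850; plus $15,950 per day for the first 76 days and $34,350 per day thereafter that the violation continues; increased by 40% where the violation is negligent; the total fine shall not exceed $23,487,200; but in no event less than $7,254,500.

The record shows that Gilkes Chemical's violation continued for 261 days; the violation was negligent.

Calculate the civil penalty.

First 76 days: 76 × $15,950 = $1,212,200
Remaining days: (261 − 76) × $34,350 = $6,354,750
Per-day component: $1,212,200 + $6,354,750 = $7,566,950
Base plus per-day: $43,850 + $7,566,950 = $7,610,800
Enhancement: 40% of $7,610,800 = $3,044,320
Enhanced fine: $7,610,800 + $3,044,320 = $10,655,120
Cap at $23,487,200: $10,655,120 is within the cap, no reduction.
Minimum $7,254,500: $10,655,120 meets the minimum, no increase.

$10,655,120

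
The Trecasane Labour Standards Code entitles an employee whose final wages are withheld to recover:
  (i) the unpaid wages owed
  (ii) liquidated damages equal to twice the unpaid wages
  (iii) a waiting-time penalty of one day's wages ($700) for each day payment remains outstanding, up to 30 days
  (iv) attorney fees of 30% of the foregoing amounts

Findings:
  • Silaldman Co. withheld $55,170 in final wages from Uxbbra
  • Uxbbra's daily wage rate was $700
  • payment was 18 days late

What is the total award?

$231,543

Doubled: 2 × $55,170 = $110,340
Penalty days: min(18, 30) = 18
Waiting-time penalty: 18 × $700 = $12,600
Subtotal: $55,170 + $110,340 + $12,600 = $178,110
Attorney fees: 30% of $178,110 = $53,433
Total award: $178,110 + $53,433 = $231,543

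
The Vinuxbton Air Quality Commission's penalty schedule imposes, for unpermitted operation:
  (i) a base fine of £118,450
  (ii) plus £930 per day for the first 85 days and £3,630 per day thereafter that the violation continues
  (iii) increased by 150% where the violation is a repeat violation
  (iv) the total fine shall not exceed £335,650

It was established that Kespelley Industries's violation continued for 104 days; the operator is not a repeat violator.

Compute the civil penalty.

First 85 days: 85 × £930 = £79,050
Remaining days: (104 − 85) × £3,630 = £68,970
Per-day component: £79,050 + £68,970 = £148,020
Base plus per-day: £118,450 + £148,020 = £266,470
The operator is not a repeat violator: no 150% increase.
Cap at £335,650: £266,470 is within the cap, no reduction.

£266,470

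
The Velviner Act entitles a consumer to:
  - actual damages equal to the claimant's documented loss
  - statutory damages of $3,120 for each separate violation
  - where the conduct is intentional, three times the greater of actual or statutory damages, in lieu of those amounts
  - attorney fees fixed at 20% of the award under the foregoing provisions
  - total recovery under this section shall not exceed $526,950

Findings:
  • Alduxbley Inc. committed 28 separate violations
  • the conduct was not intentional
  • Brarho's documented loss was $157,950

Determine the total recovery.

Statutory damages: 28 × $3,120 = $87,360
Conduct not intentional: the in-lieu enhancement does not apply.
Actual plus statutory damages: $157,950 + $87,360 = $245,310
Attorney fees: 20% of $245,310 = $49,062
Total before cap: $245,310 + $49,062 = $294,372
Cap at $526,950: $294,372 is within the cap, no reduction.

$294,372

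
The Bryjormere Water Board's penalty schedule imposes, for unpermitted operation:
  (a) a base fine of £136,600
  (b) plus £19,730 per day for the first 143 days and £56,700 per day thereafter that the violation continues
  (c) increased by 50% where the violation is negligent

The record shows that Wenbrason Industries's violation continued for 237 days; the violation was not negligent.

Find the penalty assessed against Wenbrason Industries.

£8,287,790

First 143 days: 143 × £19,730 = £2,821,390
Remaining days: (237 − 143) × £56,700 = £5,329,800
Per-day component: £2,821,390 + £5,329,800 = £8,151,190
Base plus per-day: £136,600 + £8,151,190 = £8,287,790
The violation was not negligent: no 50% increase.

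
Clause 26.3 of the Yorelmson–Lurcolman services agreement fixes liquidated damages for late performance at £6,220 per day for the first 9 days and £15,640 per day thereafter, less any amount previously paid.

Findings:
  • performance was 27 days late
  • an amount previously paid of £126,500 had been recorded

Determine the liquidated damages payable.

First 9 days: 9 × £6,220 = £55,980
Remaining days: (27 − 9) × £15,640 = £281,520
Accrued per-day damages: £55,980 + £281,520 = £337,500
Less amount previously paid: £337,500 − £126,500 = £211,000

£211,000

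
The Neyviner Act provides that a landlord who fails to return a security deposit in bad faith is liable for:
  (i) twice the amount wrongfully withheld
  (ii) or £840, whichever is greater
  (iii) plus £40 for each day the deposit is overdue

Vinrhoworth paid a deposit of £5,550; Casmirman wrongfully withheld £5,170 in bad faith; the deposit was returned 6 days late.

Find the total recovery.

Doubled: 2 × £5,170 = £10,340
Minimum £840: £10,340 meets the minimum, no increase.
Late-return penalty: 6 × £40 = £240
Damages plus late penalty: £10,340 + £240 = £10,580

£10,580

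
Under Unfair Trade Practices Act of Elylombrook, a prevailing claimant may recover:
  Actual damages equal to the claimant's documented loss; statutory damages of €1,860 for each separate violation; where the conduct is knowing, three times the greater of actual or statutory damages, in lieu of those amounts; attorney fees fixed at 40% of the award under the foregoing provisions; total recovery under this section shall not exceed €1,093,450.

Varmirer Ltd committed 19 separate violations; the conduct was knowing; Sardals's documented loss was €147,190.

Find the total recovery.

€618,198

Statutory damages: 19 × €1,860 = €35,340
Greater of actual damages (€147,190) or statutory damages (€35,340): €147,190
Trebled: 3 × €147,190 = €441,570
Attorney fees: 40% of €441,570 = €176,628
Total before cap: €441,570 + €176,628 = €618,198
Cap at €1,093,450: €618,198 is within the cap, no reduction.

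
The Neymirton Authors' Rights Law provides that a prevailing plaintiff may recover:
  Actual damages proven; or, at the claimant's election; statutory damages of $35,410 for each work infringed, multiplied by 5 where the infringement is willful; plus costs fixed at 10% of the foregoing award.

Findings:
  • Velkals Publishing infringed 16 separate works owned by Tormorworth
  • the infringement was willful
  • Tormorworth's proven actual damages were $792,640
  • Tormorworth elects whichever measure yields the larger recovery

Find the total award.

Statutory damages: 16 × $35,410 = $566,560
Multiplied by 5: 5 × $566,560 = $2,832,800
Greater of actual damages ($792,640) or enhanced statutory damages ($2,832,800): $2,832,800
Costs: 10% of $2,832,800 = $283,280
Award plus costs: $2,832,800 + $283,280 = $3,116,080

Award: $3,116,080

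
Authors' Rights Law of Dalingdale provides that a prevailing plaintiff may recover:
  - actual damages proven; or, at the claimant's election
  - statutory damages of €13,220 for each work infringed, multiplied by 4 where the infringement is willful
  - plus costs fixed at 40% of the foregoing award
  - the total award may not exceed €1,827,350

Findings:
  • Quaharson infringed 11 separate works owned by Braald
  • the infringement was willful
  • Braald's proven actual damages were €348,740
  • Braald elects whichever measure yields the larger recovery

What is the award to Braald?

€814,352

Statutory damages: 11 × €13,220 = €145,420
Multiplied by 4: 4 × €145,420 = €581,680
Greater of actual damages (€348,740) or enhanced statutory damages (€581,680): €581,680
Costs: 40% of €581,680 = €232,672
Award plus costs: €581,680 + €232,672 = €814,352
Cap at €1,827,350: €814,352 is within the cap, no reduction.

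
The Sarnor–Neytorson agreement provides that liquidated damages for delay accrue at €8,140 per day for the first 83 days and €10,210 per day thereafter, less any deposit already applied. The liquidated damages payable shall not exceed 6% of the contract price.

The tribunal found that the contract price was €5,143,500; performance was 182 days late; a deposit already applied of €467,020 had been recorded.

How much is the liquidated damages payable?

First 83 days: 83 × €8,140 = €675,620
Remaining days: (182 − 83) × €10,210 = €1,010,790
Accrued per-day damages: €675,620 + €1,010,790 = €1,686,410
Less deposit already applied: €1,686,410 − €467,020 = €1,219,390
Cap: 6% of €5,143,500 = €308,610
Cap at €308,610: €1,219,390 exceeds the cap → €308,610

€308,610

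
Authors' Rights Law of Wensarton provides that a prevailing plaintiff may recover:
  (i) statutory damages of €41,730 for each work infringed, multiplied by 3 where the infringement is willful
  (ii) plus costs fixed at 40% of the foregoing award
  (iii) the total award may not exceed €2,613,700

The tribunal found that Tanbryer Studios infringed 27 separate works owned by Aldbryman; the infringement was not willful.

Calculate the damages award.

Statutory damages: 27 × €41,730 = €1,126,710
Infringement not willful: no ×3 enhancement.
Costs: 40% of €1,126,710 = €450,684
Award plus costs: €1,126,710 + €450,684 = €1,577,394
Cap at €2,613,700: €1,577,394 is within the cap, no reduction.

Award: €1,577,394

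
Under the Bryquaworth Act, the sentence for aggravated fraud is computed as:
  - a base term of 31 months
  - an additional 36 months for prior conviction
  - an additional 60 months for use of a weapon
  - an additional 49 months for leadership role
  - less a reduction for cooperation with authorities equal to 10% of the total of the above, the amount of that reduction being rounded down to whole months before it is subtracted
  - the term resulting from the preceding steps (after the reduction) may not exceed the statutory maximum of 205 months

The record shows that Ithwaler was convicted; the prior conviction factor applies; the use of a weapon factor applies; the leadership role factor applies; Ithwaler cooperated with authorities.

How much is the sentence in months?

159 months

Prior conviction enhancement: +36 months
Use of a weapon enhancement: +60 months
Leadership role enhancement: +49 months
Adjusted term: 31 months + 36 months + 60 months + 49 months = 176 months
Cooperation with authorities reduction: 10% of 176 months = 17 months (rounded down)
After reduction: 176 − 17 = 159 months
Cap at 205 months: 159 months is within the cap, no reduction.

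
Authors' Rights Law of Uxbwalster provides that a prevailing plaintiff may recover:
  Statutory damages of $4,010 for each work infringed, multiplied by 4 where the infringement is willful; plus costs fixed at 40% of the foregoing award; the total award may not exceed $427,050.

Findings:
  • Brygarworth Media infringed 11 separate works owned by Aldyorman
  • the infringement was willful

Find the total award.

Statutory damages: 11 × $4,010 = $44,110
Multiplied by 4: 4 × $44,110 = $176,440
Costs: 40% of $176,440 = $70,576
Award plus costs: $176,440 + $70,576 = $247,016
Cap at $427,050: $247,016 is within the cap, no reduction.

$247,016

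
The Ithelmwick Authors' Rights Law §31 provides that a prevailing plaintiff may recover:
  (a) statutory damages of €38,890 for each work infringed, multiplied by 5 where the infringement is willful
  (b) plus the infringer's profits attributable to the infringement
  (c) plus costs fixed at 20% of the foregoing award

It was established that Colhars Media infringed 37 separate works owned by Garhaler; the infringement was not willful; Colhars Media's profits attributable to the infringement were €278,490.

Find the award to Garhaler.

€2,060,904

Statutory damages: 37 × €38,890 = €1,438,930
Infringement not willful: no ×5 enhancement.
Combined award: €1,438,930 + €278,490 = €1,717,420
Costs: 20% of €1,717,420 = €343,484
Award plus costs: €1,717,420 + €343,484 = €2,060,904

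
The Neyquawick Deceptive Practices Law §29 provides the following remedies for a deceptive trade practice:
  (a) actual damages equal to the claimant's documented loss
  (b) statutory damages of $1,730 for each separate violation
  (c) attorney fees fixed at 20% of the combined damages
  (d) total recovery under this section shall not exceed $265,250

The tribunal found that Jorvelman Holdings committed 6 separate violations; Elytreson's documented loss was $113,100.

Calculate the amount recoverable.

Statutory damages: 6 × $1,730 = $10,380
Combined damages: $113,100 + $10,380 = $123,480
Attorney fees: 20% of $123,480 = $24,696
Total before cap: $123,480 + $24,696 = $148,176
Cap at $265,250: $148,176 is within the cap, no reduction.

Total recovery: $148,176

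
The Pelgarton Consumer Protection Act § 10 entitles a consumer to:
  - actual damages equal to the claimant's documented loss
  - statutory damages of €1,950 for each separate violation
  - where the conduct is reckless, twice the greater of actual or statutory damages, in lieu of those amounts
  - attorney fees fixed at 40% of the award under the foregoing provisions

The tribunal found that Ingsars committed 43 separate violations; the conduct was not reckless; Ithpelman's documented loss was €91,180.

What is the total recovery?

Statutory damages: 43 × €1,950 = €83,850
Conduct not reckless: the in-lieu enhancement does not apply.
Actual plus statutory damages: €91,180 + €83,850 = €175,030
Attorney fees: 40% of €175,030 = €70,012
Total recovery: €175,030 + €70,012 = €245,042

€245,042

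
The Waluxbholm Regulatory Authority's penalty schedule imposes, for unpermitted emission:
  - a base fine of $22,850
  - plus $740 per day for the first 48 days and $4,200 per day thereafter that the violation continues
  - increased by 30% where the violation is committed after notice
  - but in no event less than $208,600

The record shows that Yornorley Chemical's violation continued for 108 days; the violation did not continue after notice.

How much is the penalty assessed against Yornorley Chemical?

First 48 days: 48 × $740 = $35,520
Remaining days: (108 − 48) × $4,200 = $252,000
Per-day component: $35,520 + $252,000 = $287,520
Base plus per-day: $22,850 + $287,520 = $310,370
The violation did not continue after notice: no 30% increase.
Minimum $208,600: $310,370 meets the minimum, no increase.

$310,370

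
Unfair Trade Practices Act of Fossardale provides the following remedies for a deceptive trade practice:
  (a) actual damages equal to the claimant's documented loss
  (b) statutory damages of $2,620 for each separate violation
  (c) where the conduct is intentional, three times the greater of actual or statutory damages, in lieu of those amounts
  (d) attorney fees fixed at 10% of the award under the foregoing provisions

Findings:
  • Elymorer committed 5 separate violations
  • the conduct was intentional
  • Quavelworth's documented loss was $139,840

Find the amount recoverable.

$461,472

Statutory damages: 5 × $2,620 = $13,100
Greater of actual damages ($139,840) or statutory damages ($13,100): $139,840
Trebled: 3 × $139,840 = $419,520
Attorney fees: 10% of $419,520 = $41,952
Total recovery: $419,520 + $41,952 = $461,472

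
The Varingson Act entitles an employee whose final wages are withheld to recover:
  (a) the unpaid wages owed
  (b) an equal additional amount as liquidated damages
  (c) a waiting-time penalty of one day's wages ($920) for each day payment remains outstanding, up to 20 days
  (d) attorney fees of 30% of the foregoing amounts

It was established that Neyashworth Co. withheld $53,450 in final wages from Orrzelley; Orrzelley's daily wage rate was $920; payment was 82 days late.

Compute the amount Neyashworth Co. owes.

Total award: $162,890

Liquidated damages (equal amount): $53,450
Penalty days: min(82, 20) = 20
Waiting-time penalty: 20 × $920 = $18,400
Subtotal: $53,450 + $53,450 + $18,400 = $125,300
Attorney fees: 30% of $125,300 = $37,590
Total award: $125,300 + $37,590 = $162,890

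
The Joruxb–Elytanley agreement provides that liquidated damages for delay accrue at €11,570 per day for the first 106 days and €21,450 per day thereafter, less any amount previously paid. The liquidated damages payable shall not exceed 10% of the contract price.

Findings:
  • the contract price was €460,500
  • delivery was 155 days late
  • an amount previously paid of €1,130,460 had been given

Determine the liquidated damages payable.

First 106 days: 106 × €11,570 = €1,226,420
Remaining days: (155 − 106) × €21,450 = €1,051,050
Accrued per-day damages: €1,226,420 + €1,051,050 = €2,277,470
Less amount previously paid: €2,277,470 − €1,130,460 = €1,147,010
Cap: 10% of €460,500 = €46,050
Cap at €46,050: €1,147,010 exceeds the cap → €46,050

€46,050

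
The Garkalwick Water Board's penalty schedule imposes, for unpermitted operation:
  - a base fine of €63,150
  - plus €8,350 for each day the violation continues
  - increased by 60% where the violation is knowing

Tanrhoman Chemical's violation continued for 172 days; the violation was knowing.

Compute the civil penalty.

Per-day component: 172 × €8,350 = €1,436,200
Base plus per-day: €63,150 + €1,436,200 = €1,499,350
Enhancement: 60% of €1,499,350 = €899,610
Enhanced fine: €1,499,350 + €899,610 = €2,398,960

€2,398,960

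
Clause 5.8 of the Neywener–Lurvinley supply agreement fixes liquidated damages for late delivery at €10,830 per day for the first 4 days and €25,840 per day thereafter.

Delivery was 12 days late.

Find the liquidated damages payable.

Liquidated damages: €250,040

First 4 days: 4 × €10,830 = €43,320
Remaining days: (12 − 4) × €25,840 = €206,720
Accrued per-day damages: €43,320 + €206,720 = €250,040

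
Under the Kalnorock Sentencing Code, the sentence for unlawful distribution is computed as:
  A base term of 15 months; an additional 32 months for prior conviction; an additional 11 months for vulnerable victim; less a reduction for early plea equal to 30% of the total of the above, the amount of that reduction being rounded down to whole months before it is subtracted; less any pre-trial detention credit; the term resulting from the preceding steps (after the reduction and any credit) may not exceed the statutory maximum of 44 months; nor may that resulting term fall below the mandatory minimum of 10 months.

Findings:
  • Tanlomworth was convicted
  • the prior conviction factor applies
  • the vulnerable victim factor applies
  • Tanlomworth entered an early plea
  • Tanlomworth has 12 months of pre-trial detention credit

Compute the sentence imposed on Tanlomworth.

Prior conviction enhancement: +32 months
Vulnerable victim enhancement: +11 months
Adjusted term: 15 months + 32 months + 11 months = 58 months
Early plea reduction: 30% of 58 months = 17 months (rounded down)
After reduction: 58 − 17 = 41 months
Less pre-trial detention credit: 41 months − 12 months = 29 months
Cap at 44 months: 29 months is within the cap, no reduction.
Minimum 10 months: 29 months meets the minimum, no increase.

29 months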